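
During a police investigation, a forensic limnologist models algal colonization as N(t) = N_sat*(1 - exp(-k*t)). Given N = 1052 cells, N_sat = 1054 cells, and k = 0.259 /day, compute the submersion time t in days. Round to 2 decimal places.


PMSI from diatom colonization curve:
N / N_sat = 1052 / 1054 = 0.998102
1 - N/N_sat = 0.001898
ln(1 - N/N_sat) = -6.266955
t = -ln(1 - N/N_sat) / k = -(-6.266955) / 0.259 = 24.20 days

24.20


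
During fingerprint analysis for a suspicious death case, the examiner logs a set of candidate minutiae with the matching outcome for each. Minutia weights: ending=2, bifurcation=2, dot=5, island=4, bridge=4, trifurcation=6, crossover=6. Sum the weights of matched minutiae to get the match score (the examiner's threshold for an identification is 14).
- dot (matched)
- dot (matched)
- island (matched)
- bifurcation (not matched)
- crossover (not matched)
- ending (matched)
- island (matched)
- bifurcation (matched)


Weighted minutiae match score:
  dot: matched, +5 (running total 5)
  dot: matched, +5 (running total 10)
  island: matched, +4 (running total 14)
  bifurcation: not matched, +0
  crossover: not matched, +0
  ending: matched, +2 (running total 16)
  island: matched, +4 (running total 20)
  bifurcation: matched, +2 (running total 22)
Total score = 22
Threshold = 14; verdict = identification

22


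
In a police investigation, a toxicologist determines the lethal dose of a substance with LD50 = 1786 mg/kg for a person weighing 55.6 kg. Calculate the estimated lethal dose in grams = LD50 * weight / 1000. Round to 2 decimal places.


Lethal dose calculation:
Lethal dose = LD50 * body_weight / 1000
= 1786 * 55.6 / 1000
= 99301.6 / 1000
= 99.30 g

99.30


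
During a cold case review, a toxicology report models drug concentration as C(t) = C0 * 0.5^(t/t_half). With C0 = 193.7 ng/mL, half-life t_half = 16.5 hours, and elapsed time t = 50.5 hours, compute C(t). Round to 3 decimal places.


Drug concentration decay:
Number of half-lives = t / t_half = 50.5 / 16.5 = 3.060606
Decay factor = 0.5^3.060606 = 0.11985766
C(t) = 193.7 * 0.11985766 = 23.216 ng/mL

23.216


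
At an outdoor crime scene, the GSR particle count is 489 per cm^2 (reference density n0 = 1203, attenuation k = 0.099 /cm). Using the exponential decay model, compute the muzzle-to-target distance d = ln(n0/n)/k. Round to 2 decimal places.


GSR distance calculation:
n0/n = 1203 / 489 = 2.460123
ln(n0/n) = 0.900211
d = 0.900211 / 0.099 = 9.09 cm

9.09


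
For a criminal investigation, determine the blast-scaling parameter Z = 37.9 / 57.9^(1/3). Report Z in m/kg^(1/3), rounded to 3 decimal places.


Scaled distance calculation:
W^(1/3) = 57.9^(1/3) = 3.868651
Z = R / W^(1/3) = 37.9 / 3.868651
Z = 9.797 m/kg^(1/3)

9.797


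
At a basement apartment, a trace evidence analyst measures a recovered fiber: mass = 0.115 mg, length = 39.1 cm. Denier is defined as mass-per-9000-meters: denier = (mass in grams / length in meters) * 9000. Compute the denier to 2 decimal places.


Denier calculation:
Mass in grams = 0.115 mg / 1000 = 0.000115 g
Length in meters = 39.1 cm / 100 = 0.391 m
Linear density = mass / length = 0.000115 / 0.391 = 0.00029412 g/m
Denier = (g/m) * 9000 = 0.00029412 * 9000 = 2.65

2.65


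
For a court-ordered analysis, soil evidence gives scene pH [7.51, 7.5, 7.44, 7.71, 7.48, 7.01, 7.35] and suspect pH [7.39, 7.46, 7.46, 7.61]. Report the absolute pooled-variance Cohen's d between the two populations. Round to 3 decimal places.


Pooled-variance Cohen's d for soil pH comparison:
Scene mean = 52 / 7 = 7.428571
Suspect mean = 29.92 / 4 = 7.48
Scene sample variance s_s^2 = 0.045848
Suspect sample variance s_c^2 = 0.0086
Pooled variance = ((n_s-1)*s_s^2 + (n_c-1)*s_c^2) / (n_s + n_c - 2) = 0.033432
Pooled SD = sqrt(0.033432) = 0.182844
Mean difference = -0.051429
|d| = |-0.051429| / 0.182844 = 0.281

0.281


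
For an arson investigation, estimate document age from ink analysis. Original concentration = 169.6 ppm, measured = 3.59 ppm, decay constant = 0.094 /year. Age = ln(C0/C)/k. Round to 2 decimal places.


Document age estimation:
C0/C = 169.6 / 3.59 = 47.24234
ln(C0/C) = 3.855291
t = 3.855291 / 0.094 = 41.01 years

41.01


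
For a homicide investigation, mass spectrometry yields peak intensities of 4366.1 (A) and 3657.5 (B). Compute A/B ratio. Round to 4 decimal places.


Spectral peak ratio:
Peak A = 4366.1 counts
Peak B = 3657.5 counts
Ratio = 4366.1 / 3657.5 = 1.1937

1.1937


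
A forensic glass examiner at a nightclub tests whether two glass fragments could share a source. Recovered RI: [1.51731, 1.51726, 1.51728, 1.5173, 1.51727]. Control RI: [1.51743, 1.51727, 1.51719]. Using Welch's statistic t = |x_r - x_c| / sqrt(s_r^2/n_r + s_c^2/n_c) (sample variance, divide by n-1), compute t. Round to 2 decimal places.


Welch's t-criterion for glass RI comparison:
Recovered mean = sum / n_r = 7.58642 / 5 = 1.517284
Control mean = sum / n_c = 4.55189 / 3 = 1.5172967
Recovered sample variance s_r^2 = 4.3e-10
Control sample variance s_c^2 = 1.49333e-08
Welch SE (unpooled) = sqrt(s_r^2/n_r + s_c^2/n_c) = sqrt(8.6e-11 + 4.97778e-09) = sqrt(5.06378e-09) = 7.11602e-05
|mean_r - mean_c| = 1.26667e-05
t = 1.26667e-05 / 7.11602e-05 = 0.18

0.18


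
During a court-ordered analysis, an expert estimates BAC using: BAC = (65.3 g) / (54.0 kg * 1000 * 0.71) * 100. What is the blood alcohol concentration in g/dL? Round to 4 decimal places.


Applying the Widmark formula:
BAC = (dose_g / (body_wt * 1000 * r)) * 100
Denominator = 54.0 * 1000 * 0.71 = 38340
BAC = (65.3 / 38340) * 100
BAC = 0.1703 g/dL

0.1703


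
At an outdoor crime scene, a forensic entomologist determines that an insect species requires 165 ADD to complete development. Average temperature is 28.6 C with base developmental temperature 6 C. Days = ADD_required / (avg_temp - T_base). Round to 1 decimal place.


Insect development time:
Effective temperature = avg_temp - T_base = 28.6 - 6 = 22.6 C
Days = ADD / effective_temp = 165 / 22.6 = 7.3 days

7.3


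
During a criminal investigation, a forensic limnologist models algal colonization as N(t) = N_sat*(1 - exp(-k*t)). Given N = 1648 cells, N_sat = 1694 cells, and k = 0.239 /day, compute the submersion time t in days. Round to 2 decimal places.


PMSI from diatom colonization curve:
N / N_sat = 1648 / 1694 = 0.972845
1 - N/N_sat = 0.027155
ln(1 - N/N_sat) = -3.606194
t = -ln(1 - N/N_sat) / k = -(-3.606194) / 0.239 = 15.09 days

15.09


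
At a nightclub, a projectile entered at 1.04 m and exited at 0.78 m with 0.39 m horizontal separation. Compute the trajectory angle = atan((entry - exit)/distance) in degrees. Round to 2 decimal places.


Bullet trajectory angle:
Height difference = 1.04 - 0.78 = 0.26 m
angle = atan(0.26 / 0.39)
angle = atan(0.666667)
angle = 33.69 degrees

33.69


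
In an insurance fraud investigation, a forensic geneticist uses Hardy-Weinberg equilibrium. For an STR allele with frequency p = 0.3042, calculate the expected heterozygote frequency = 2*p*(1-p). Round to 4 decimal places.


Hardy-Weinberg heterozygote frequency:
q = 1 - p = 1 - 0.3042 = 0.6958
2pq = 2 * 0.3042 * 0.6958 = 0.4233

0.4233


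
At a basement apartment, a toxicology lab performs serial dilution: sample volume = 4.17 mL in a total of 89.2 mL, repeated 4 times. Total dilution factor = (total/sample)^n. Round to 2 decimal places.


Dilution factor calculation:
Single dilution = V_total / V_sample = 89.2 / 4.17 ≈ 21.390887
Number of dilutions = 4
Total DF = (89.2 / 4.17)^4 (full precision, rounded at the end) = 209370.36

209370.36


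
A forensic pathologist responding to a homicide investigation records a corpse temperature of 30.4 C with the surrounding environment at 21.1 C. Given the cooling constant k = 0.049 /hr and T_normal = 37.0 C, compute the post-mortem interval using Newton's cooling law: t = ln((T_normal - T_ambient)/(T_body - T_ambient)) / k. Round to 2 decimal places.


Using Newton's law of cooling:
t = ln((T_normal - T_ambient) / (T_body - T_ambient)) / k
T_normal - T_ambient = 15.9
T_body - T_ambient = 9.3
Ratio = 1.709677
ln(ratio) = 0.536304
t = 0.536304 / 0.049 = 10.94 hours

10.94


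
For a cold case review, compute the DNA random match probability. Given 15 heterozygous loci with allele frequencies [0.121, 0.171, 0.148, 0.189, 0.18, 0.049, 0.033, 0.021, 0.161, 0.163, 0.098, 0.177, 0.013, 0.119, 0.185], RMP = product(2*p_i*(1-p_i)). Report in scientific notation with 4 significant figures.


Computing RMP for 15 loci:
Locus 1: 2 * 0.121 * 0.879 = 0.212718
Locus 2: 2 * 0.171 * 0.829 = 0.283518
Locus 3: 2 * 0.148 * 0.852 = 0.252192
Locus 4: 2 * 0.189 * 0.811 = 0.306558
Locus 5: 2 * 0.18 * 0.82 = 0.2952
Locus 6: 2 * 0.049 * 0.951 = 0.093198
Locus 7: 2 * 0.033 * 0.967 = 0.063822
Locus 8: 2 * 0.021 * 0.979 = 0.041118
Locus 9: 2 * 0.161 * 0.839 = 0.270158
Locus 10: 2 * 0.163 * 0.837 = 0.272862
Locus 11: 2 * 0.098 * 0.902 = 0.176792
Locus 12: 2 * 0.177 * 0.823 = 0.291342
Locus 13: 2 * 0.013 * 0.987 = 0.025662
Locus 14: 2 * 0.119 * 0.881 = 0.209678
Locus 15: 2 * 0.185 * 0.815 = 0.30155
RMP = 2.074e-12

2.074e-12


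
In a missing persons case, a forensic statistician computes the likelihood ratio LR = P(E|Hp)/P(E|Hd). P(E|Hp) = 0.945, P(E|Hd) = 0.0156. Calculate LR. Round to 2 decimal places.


Likelihood ratio calculation:
LR = P(E|Hp) / P(E|Hd)
LR = 0.945 / 0.0156
LR = 60.58

60.58


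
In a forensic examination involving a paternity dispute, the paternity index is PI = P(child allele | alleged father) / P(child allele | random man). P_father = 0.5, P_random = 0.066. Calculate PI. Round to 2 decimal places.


Paternity Index calculation:
PI = P(allele|father) / P(allele|random)
PI = 0.5 / 0.066
PI = 7.58

7.58


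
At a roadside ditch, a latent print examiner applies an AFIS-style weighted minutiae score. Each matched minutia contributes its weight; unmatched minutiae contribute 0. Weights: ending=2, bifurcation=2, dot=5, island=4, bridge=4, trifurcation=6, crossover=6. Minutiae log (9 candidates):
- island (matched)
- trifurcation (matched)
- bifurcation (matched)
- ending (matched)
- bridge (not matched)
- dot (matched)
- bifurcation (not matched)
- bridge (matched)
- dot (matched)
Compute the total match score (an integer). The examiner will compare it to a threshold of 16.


Weighted minutiae match score:
  island: matched, +4 (running total 4)
  trifurcation: matched, +6 (running total 10)
  bifurcation: matched, +2 (running total 12)
  ending: matched, +2 (running total 14)
  bridge: not matched, +0
  dot: matched, +5 (running total 19)
  bifurcation: not matched, +0
  bridge: matched, +4 (running total 23)
  dot: matched, +5 (running total 28)
Total score = 28
Threshold = 16; verdict = identification

28


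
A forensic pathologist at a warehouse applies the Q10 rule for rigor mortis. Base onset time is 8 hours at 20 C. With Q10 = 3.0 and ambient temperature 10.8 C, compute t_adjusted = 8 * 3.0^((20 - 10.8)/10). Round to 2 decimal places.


Rigor mortis time adjustment:
Exponent = (T_ref - T_actual) / 10 = (20 - 10.8) / 10 = 0.92
Q10 factor = 3.0^0.92 = 2.74759
t_adjusted = 8 * 2.74759 = 21.98 hours

21.98


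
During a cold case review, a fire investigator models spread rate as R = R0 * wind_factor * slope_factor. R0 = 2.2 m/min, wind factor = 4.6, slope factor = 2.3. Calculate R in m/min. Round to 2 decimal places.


Fire spread rate calculation:
R = R0 * wind_factor * slope_factor
= 2.2 * 4.6 * 2.3
= 10.12 * 2.3
= 23.28 m/min

23.28


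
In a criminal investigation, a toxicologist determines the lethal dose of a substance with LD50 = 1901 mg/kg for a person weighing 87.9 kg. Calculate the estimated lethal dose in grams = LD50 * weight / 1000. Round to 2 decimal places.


Lethal dose calculation:
Lethal dose = LD50 * body_weight / 1000
= 1901 * 87.9 / 1000
= 167097.9 / 1000
= 167.10 g

167.10


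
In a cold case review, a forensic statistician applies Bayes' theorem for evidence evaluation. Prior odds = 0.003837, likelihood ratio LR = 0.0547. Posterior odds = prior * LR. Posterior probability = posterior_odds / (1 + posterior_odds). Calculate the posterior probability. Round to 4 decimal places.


Bayesian evidence evaluation:
Posterior odds = prior_odds * LR = 0.003837 * 0.0547 = 0.0002098839
Posterior probability = posterior_odds / (1 + posterior_odds)
= 0.0002098839 / (1 + 0.0002098839)
= 0.0002098839 / 1.0002098839
= 0.0002

0.0002


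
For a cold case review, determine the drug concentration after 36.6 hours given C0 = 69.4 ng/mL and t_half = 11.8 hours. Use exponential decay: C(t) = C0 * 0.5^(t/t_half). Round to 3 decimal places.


Drug concentration decay:
Number of half-lives = t / t_half = 36.6 / 11.8 = 3.101695
Decay factor = 0.5^3.101695 = 0.11649218
C(t) = 69.4 * 0.11649218 = 8.085 ng/mL

8.085


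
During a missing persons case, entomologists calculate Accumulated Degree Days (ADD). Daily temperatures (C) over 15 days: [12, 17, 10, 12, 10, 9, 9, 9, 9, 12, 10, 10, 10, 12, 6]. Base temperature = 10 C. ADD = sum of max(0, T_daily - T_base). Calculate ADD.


Computing ADD day by day:
Day 1: max(0, 12 - 10) = 2
Day 2: max(0, 17 - 10) = 7
Day 3: max(0, 10 - 10) = 0
Day 4: max(0, 12 - 10) = 2
Day 5: max(0, 10 - 10) = 0
Day 6: max(0, 9 - 10) = 0
Day 7: max(0, 9 - 10) = 0
Day 8: max(0, 9 - 10) = 0
Day 9: max(0, 9 - 10) = 0
Day 10: max(0, 12 - 10) = 2
Day 11: max(0, 10 - 10) = 0
Day 12: max(0, 10 - 10) = 0
Day 13: max(0, 10 - 10) = 0
Day 14: max(0, 12 - 10) = 2
Day 15: max(0, 6 - 10) = 0
Total ADD = 15

15


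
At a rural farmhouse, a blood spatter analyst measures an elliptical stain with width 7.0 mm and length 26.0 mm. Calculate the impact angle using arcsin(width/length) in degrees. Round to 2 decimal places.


Blood spatter impact angle calculation:
width / length = 7.0 / 26.0 = 0.269231
angle = arcsin(0.269231)
angle = 15.62 degrees

15.62


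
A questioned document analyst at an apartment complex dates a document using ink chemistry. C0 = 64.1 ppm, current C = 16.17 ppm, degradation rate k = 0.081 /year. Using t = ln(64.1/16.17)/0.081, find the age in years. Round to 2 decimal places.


Document age estimation:
C0/C = 64.1 / 16.17 = 3.964131
ln(C0/C) = 1.377287
t = 1.377287 / 0.081 = 17.00 years

17.00


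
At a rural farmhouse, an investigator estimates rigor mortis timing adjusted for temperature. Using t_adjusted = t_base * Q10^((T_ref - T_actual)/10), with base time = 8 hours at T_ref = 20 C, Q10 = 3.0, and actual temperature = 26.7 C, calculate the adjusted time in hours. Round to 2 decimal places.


Rigor mortis time adjustment:
Exponent = (T_ref - T_actual) / 10 = (20 - 26.7) / 10 = -0.67
Q10 factor = 3.0^-0.67 = 0.47899
t_adjusted = 8 * 0.47899 = 3.83 hours

3.83


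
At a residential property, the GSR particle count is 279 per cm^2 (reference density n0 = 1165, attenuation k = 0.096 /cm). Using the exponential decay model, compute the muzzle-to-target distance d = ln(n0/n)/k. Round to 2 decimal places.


GSR distance calculation:
n0/n = 1165 / 279 = 4.175627
ln(n0/n) = 1.429265
d = 1.429265 / 0.096 = 14.89 cm

14.89


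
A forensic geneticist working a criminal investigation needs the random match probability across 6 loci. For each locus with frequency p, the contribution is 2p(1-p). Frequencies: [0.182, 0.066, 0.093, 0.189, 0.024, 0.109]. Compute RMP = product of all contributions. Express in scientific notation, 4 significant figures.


Computing RMP for 6 loci:
Locus 1: 2 * 0.182 * 0.818 = 0.297752
Locus 2: 2 * 0.066 * 0.934 = 0.123288
Locus 3: 2 * 0.093 * 0.907 = 0.168702
Locus 4: 2 * 0.189 * 0.811 = 0.306558
Locus 5: 2 * 0.024 * 0.976 = 0.046848
Locus 6: 2 * 0.109 * 0.891 = 0.194238
RMP = 1.728e-05

1.728e-05


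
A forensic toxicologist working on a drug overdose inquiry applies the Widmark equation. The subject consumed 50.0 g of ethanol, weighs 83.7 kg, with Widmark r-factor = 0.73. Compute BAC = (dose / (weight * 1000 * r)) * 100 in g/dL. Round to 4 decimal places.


Applying the Widmark formula:
BAC = (dose_g / (body_wt * 1000 * r)) * 100
Denominator = 83.7 * 1000 * 0.73 = 61101
BAC = (50.0 / 61101) * 100
BAC = 0.0818 g/dL

0.0818


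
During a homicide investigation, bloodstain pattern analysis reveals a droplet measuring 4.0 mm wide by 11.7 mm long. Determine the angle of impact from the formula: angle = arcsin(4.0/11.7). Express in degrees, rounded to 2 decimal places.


Blood spatter impact angle calculation:
width / length = 4.0 / 11.7 = 0.34188
angle = arcsin(0.34188)
angle = 19.99 degrees

19.99


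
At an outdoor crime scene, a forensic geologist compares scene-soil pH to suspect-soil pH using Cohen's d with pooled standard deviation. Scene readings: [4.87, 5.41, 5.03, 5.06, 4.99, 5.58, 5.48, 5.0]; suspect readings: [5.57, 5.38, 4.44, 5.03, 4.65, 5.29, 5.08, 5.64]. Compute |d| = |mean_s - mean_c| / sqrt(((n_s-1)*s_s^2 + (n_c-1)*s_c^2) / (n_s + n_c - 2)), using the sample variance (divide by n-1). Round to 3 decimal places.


Pooled-variance Cohen's d for soil pH comparison:
Scene mean = 41.42 / 8 = 5.1775
Suspect mean = 41.08 / 8 = 5.135
Scene sample variance s_s^2 = 0.07205
Suspect sample variance s_c^2 = 0.180086
Pooled variance = ((n_s-1)*s_s^2 + (n_c-1)*s_c^2) / (n_s + n_c - 2) = 0.126068
Pooled SD = sqrt(0.126068) = 0.355061
Mean difference = 0.0425
|d| = |0.0425| / 0.355061 = 0.120

0.120


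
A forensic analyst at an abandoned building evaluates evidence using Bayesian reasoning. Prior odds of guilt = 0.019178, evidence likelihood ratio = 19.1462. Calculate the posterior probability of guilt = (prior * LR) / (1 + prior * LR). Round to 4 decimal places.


Bayesian evidence evaluation:
Posterior odds = prior_odds * LR = 0.019178 * 19.1462 = 0.3671858
Posterior probability = posterior_odds / (1 + posterior_odds)
= 0.3671858 / (1 + 0.3671858)
= 0.3671858 / 1.3671858
= 0.2686

0.2686


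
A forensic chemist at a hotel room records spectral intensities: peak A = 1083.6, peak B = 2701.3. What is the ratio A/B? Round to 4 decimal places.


Spectral peak ratio:
Peak A = 1083.6 counts
Peak B = 2701.3 counts
Ratio = 1083.6 / 2701.3 = 0.4011

0.4011


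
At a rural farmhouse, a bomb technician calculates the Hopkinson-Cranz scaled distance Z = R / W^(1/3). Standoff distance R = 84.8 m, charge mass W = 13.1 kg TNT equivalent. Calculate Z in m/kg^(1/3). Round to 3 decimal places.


Scaled distance calculation:
W^(1/3) = 13.1^(1/3) = 2.357348
Z = R / W^(1/3) = 84.8 / 2.357348
Z = 35.973 m/kg^(1/3)

35.973


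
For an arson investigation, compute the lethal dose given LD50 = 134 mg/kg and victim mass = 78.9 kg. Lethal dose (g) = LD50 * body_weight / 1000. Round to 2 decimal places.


Lethal dose calculation:
Lethal dose = LD50 * body_weight / 1000
= 134 * 78.9 / 1000
= 10572.6 / 1000
= 10.57 g

10.57


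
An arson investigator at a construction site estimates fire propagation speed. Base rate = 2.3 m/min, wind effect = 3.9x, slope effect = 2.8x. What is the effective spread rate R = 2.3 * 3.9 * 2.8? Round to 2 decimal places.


Fire spread rate calculation:
R = R0 * wind_factor * slope_factor
= 2.3 * 3.9 * 2.8
= 8.97 * 2.8
= 25.12 m/min

25.12


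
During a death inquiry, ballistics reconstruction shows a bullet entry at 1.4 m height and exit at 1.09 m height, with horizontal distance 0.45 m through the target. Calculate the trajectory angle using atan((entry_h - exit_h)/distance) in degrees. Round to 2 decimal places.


Bullet trajectory angle:
Height difference = 1.4 - 1.09 = 0.31 m
angle = atan(0.31 / 0.45)
angle = atan(0.688889)
angle = 34.56 degrees

34.56


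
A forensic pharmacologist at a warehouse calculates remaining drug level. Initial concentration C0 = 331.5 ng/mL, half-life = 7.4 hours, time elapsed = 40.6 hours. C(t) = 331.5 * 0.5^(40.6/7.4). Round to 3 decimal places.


Drug concentration decay:
Number of half-lives = t / t_half = 40.6 / 7.4 = 5.486486
Decay factor = 0.5^5.486486 = 0.02230505
C(t) = 331.5 * 0.02230505 = 7.394 ng/mL

7.394


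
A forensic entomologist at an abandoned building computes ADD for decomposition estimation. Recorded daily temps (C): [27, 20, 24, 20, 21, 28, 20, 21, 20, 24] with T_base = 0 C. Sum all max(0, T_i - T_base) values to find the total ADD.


Computing ADD day by day:
Day 1: max(0, 27 - 0) = 27
Day 2: max(0, 20 - 0) = 20
Day 3: max(0, 24 - 0) = 24
Day 4: max(0, 20 - 0) = 20
Day 5: max(0, 21 - 0) = 21
Day 6: max(0, 28 - 0) = 28
Day 7: max(0, 20 - 0) = 20
Day 8: max(0, 21 - 0) = 21
Day 9: max(0, 20 - 0) = 20
Day 10: max(0, 24 - 0) = 24
Total ADD = 225

225


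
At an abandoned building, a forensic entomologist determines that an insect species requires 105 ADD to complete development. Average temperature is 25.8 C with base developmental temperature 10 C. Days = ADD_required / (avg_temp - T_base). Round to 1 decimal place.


Insect development time:
Effective temperature = avg_temp - T_base = 25.8 - 10 = 15.8 C
Days = ADD / effective_temp = 105 / 15.8 = 6.6 days

6.6


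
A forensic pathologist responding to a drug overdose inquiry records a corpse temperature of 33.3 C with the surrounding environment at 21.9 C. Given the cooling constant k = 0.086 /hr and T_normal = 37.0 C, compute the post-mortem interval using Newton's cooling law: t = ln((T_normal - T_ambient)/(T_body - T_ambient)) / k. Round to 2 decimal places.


Using Newton's law of cooling:
t = ln((T_normal - T_ambient) / (T_body - T_ambient)) / k
T_normal - T_ambient = 15.1
T_body - T_ambient = 11.4
Ratio = 1.324561
ln(ratio) = 0.281081
t = 0.281081 / 0.086 = 3.27 hours

3.27


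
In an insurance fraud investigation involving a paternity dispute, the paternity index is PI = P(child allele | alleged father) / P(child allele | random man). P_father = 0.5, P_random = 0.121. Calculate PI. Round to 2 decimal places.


Paternity Index calculation:
PI = P(allele|father) / P(allele|random)
PI = 0.5 / 0.121
PI = 4.13

4.13


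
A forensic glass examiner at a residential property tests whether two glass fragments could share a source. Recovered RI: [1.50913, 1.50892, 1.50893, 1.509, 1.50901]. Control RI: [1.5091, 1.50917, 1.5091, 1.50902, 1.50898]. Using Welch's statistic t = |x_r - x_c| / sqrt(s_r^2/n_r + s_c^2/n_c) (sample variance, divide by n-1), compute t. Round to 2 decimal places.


Welch's t-criterion for glass RI comparison:
Recovered mean = sum / n_r = 7.54499 / 5 = 1.508998
Control mean = sum / n_c = 7.54537 / 5 = 1.509074
Recovered sample variance s_r^2 = 7.07e-09
Control sample variance s_c^2 = 5.58e-09
Welch SE (unpooled) = sqrt(s_r^2/n_r + s_c^2/n_c) = sqrt(1.414e-09 + 1.116e-09) = sqrt(2.53e-09) = 5.02991e-05
|mean_r - mean_c| = 7.6e-05
t = 7.6e-05 / 5.02991e-05 = 1.51

1.51


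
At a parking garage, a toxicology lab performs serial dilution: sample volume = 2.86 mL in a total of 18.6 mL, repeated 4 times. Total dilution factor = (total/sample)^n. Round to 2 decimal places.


Dilution factor calculation:
Single dilution = V_total / V_sample = 18.6 / 2.86 ≈ 6.503497
Number of dilutions = 4
Total DF = (18.6 / 2.86)^4 (full precision, rounded at the end) = 1788.91

1788.91


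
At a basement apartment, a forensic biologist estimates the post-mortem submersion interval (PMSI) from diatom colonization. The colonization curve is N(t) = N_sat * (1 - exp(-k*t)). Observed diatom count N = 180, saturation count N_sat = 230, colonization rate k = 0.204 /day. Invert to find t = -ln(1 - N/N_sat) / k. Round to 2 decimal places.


PMSI from diatom colonization curve:
N / N_sat = 180 / 230 = 0.782609
1 - N/N_sat = 0.217391
ln(1 - N/N_sat) = -1.526058
t = -ln(1 - N/N_sat) / k = -(-1.526058) / 0.204 = 7.48 days

7.48


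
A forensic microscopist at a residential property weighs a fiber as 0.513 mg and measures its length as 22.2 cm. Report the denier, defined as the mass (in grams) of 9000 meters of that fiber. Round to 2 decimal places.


Denier calculation:
Mass in grams = 0.513 mg / 1000 = 0.000513 g
Length in meters = 22.2 cm / 100 = 0.222 m
Linear density = mass / length = 0.000513 / 0.222 = 0.00231081 g/m
Denier = (g/m) * 9000 = 0.00231081 * 9000 = 20.80

20.80


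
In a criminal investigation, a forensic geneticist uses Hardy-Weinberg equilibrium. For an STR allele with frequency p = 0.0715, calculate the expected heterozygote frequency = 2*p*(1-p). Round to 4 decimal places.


Hardy-Weinberg heterozygote frequency:
q = 1 - p = 1 - 0.0715 = 0.9285
2pq = 2 * 0.0715 * 0.9285 = 0.1328

0.1328


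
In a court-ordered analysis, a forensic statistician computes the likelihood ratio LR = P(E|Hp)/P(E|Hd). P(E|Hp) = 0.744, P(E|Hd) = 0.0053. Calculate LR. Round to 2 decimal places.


Likelihood ratio calculation:
LR = P(E|Hp) / P(E|Hd)
LR = 0.744 / 0.0053
LR = 140.38

140.38


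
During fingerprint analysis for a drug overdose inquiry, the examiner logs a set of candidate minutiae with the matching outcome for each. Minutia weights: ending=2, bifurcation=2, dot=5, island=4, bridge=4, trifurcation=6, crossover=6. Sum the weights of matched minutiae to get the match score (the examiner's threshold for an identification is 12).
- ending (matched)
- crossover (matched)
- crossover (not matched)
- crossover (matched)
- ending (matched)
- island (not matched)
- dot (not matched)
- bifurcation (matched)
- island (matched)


Weighted minutiae match score:
  ending: matched, +2 (running total 2)
  crossover: matched, +6 (running total 8)
  crossover: not matched, +0
  crossover: matched, +6 (running total 14)
  ending: matched, +2 (running total 16)
  island: not matched, +0
  dot: not matched, +0
  bifurcation: matched, +2 (running total 18)
  island: matched, +4 (running total 22)
Total score = 22
Threshold = 12; verdict = identification

22


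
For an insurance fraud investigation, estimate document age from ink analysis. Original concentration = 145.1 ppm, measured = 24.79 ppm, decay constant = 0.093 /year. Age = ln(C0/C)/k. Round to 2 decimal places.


Document age estimation:
C0/C = 145.1 / 24.79 = 5.853167
ln(C0/C) = 1.766983
t = 1.766983 / 0.093 = 19.00 years

19.00


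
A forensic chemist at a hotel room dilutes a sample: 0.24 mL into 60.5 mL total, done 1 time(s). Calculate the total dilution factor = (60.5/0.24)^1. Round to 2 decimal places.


Dilution factor calculation:
Single dilution = V_total / V_sample = 60.5 / 0.24 ≈ 252.083333
Number of dilutions = 1
Total DF = (60.5 / 0.24)^1 (full precision, rounded at the end) = 252.08

252.08


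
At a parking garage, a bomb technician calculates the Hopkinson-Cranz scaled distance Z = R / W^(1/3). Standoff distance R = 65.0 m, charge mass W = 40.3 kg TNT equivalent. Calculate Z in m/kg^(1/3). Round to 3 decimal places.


Scaled distance calculation:
W^(1/3) = 40.3^(1/3) = 3.42848
Z = R / W^(1/3) = 65.0 / 3.42848
Z = 18.959 m/kg^(1/3)

18.959


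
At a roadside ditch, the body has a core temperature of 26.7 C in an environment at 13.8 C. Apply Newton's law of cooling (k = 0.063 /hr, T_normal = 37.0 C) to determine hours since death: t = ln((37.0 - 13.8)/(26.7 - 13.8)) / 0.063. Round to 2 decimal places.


Using Newton's law of cooling:
t = ln((T_normal - T_ambient) / (T_body - T_ambient)) / k
T_normal - T_ambient = 23.2
T_body - T_ambient = 12.9
Ratio = 1.79845
ln(ratio) = 0.586925
t = 0.586925 / 0.063 = 9.32 hours

9.32


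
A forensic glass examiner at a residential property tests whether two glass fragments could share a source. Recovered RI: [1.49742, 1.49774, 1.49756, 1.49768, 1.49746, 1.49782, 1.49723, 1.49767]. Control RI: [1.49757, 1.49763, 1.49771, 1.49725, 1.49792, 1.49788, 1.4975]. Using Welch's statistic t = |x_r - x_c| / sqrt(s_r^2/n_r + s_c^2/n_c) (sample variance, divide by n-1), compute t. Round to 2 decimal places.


Welch's t-criterion for glass RI comparison:
Recovered mean = sum / n_r = 11.98058 / 8 = 1.4975725
Control mean = sum / n_c = 10.48346 / 7 = 1.4976371
Recovered sample variance s_r^2 = 3.76786e-08
Control sample variance s_c^2 = 5.29238e-08
Welch SE (unpooled) = sqrt(s_r^2/n_r + s_c^2/n_c) = sqrt(4.70982e-09 + 7.56054e-09) = sqrt(1.22704e-08) = 0.000110772
|mean_r - mean_c| = 6.46429e-05
t = 6.46429e-05 / 0.000110772 = 0.58

0.58


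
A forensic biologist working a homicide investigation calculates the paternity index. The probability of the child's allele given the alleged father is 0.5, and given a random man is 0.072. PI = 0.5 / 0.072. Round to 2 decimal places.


Paternity Index calculation:
PI = P(allele|father) / P(allele|random)
PI = 0.5 / 0.072
PI = 6.94

6.94


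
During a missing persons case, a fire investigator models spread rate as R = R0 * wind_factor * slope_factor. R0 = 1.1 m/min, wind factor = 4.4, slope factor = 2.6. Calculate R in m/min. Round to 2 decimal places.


Fire spread rate calculation:
R = R0 * wind_factor * slope_factor
= 1.1 * 4.4 * 2.6
= 4.84 * 2.6
= 12.58 m/min

12.58


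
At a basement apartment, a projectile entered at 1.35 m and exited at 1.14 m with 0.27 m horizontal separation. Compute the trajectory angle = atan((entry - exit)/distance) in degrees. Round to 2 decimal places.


Bullet trajectory angle:
Height difference = 1.35 - 1.14 = 0.21 m
angle = atan(0.21 / 0.27)
angle = atan(0.777778)
angle = 37.87 degrees

37.87


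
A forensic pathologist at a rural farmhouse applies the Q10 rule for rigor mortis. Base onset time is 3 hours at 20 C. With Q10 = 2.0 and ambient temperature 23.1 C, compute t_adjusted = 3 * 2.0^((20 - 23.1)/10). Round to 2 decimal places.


Rigor mortis time adjustment:
Exponent = (T_ref - T_actual) / 10 = (20 - 23.1) / 10 = -0.31
Q10 factor = 2.0^-0.31 = 0.80664
t_adjusted = 3 * 0.80664 = 2.42 hours

2.42


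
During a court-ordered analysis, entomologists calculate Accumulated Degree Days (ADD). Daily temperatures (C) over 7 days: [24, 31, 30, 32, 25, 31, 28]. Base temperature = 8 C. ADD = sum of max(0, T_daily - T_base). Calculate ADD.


Computing ADD day by day:
Day 1: max(0, 24 - 8) = 16
Day 2: max(0, 31 - 8) = 23
Day 3: max(0, 30 - 8) = 22
Day 4: max(0, 32 - 8) = 24
Day 5: max(0, 25 - 8) = 17
Day 6: max(0, 31 - 8) = 23
Day 7: max(0, 28 - 8) = 20
Total ADD = 145

145


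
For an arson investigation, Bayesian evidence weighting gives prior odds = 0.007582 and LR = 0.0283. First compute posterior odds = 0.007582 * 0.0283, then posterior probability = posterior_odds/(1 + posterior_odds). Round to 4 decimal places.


Bayesian evidence evaluation:
Posterior odds = prior_odds * LR = 0.007582 * 0.0283 = 0.0002145706
Posterior probability = posterior_odds / (1 + posterior_odds)
= 0.0002145706 / (1 + 0.0002145706)
= 0.0002145706 / 1.0002145706
= 0.0002

0.0002


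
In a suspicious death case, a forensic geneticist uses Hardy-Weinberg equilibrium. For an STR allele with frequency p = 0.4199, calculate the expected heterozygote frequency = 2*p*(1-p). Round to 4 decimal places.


Hardy-Weinberg heterozygote frequency:
q = 1 - p = 1 - 0.4199 = 0.5801
2pq = 2 * 0.4199 * 0.5801 = 0.4872

0.4872


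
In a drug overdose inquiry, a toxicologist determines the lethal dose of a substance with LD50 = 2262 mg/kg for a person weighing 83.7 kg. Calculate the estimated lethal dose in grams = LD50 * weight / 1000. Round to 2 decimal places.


Lethal dose calculation:
Lethal dose = LD50 * body_weight / 1000
= 2262 * 83.7 / 1000
= 189329.4 / 1000
= 189.33 g

189.33


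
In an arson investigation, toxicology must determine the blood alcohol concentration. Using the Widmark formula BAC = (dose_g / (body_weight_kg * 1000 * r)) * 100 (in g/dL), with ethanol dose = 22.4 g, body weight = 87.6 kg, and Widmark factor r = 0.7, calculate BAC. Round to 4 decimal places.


Applying the Widmark formula:
BAC = (dose_g / (body_wt * 1000 * r)) * 100
Denominator = 87.6 * 1000 * 0.7 = 61320
BAC = (22.4 / 61320) * 100
BAC = 0.0365 g/dL

0.0365


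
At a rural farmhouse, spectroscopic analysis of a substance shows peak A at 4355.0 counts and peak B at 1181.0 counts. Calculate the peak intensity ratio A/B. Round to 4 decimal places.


Spectral peak ratio:
Peak A = 4355.0 counts
Peak B = 1181.0 counts
Ratio = 4355.0 / 1181.0 = 3.6876

3.6876


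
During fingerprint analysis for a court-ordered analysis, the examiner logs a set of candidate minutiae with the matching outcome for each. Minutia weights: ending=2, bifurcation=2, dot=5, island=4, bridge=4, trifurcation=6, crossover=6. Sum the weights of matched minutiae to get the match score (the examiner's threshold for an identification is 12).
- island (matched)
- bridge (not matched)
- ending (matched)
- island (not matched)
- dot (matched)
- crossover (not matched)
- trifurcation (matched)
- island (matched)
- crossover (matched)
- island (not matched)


Weighted minutiae match score:
  island: matched, +4 (running total 4)
  bridge: not matched, +0
  ending: matched, +2 (running total 6)
  island: not matched, +0
  dot: matched, +5 (running total 11)
  crossover: not matched, +0
  trifurcation: matched, +6 (running total 17)
  island: matched, +4 (running total 21)
  crossover: matched, +6 (running total 27)
  island: not matched, +0
Total score = 27
Threshold = 12; verdict = identification

27


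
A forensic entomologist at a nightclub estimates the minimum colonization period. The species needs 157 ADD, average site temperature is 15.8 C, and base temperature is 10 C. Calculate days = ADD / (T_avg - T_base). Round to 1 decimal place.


Insect development time:
Effective temperature = avg_temp - T_base = 15.8 - 10 = 5.8 C
Days = ADD / effective_temp = 157 / 5.8 = 27.1 days

27.1


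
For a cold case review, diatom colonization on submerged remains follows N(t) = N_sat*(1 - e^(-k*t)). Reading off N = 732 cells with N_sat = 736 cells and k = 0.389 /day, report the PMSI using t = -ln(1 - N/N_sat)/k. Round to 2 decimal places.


PMSI from diatom colonization curve:
N / N_sat = 732 / 736 = 0.994565
1 - N/N_sat = 0.005435
ln(1 - N/N_sat) = -5.214896
t = -ln(1 - N/N_sat) / k = -(-5.214896) / 0.389 = 13.41 days

13.41


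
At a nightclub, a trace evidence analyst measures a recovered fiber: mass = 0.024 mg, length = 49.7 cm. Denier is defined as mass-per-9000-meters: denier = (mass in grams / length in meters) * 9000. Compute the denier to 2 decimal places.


Denier calculation:
Mass in grams = 0.024 mg / 1000 = 0.000024 g
Length in meters = 49.7 cm / 100 = 0.497 m
Linear density = mass / length = 0.000024 / 0.497 = 0.00004829 g/m
Denier = (g/m) * 9000 = 0.00004829 * 9000 = 0.43

0.43


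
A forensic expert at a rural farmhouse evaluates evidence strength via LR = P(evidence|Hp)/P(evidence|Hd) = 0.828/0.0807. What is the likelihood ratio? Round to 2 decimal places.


Likelihood ratio calculation:
LR = P(E|Hp) / P(E|Hd)
LR = 0.828 / 0.0807
LR = 10.26

10.26


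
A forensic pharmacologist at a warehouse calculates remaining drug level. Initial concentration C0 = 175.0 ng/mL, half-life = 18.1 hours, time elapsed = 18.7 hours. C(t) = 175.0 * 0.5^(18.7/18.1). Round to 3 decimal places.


Drug concentration decay:
Number of half-lives = t / t_half = 18.7 / 18.1 = 1.033149
Decay factor = 0.5^1.033149 = 0.48864241
C(t) = 175.0 * 0.48864241 = 85.512 ng/mL

85.512


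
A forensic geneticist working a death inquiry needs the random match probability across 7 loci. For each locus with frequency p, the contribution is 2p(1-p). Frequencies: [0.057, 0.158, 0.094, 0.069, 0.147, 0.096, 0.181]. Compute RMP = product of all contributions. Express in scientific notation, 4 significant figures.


Computing RMP for 7 loci:
Locus 1: 2 * 0.057 * 0.943 = 0.107502
Locus 2: 2 * 0.158 * 0.842 = 0.266072
Locus 3: 2 * 0.094 * 0.906 = 0.170328
Locus 4: 2 * 0.069 * 0.931 = 0.128478
Locus 5: 2 * 0.147 * 0.853 = 0.250782
Locus 6: 2 * 0.096 * 0.904 = 0.173568
Locus 7: 2 * 0.181 * 0.819 = 0.296478
RMP = 8.078e-06

8.078e-06


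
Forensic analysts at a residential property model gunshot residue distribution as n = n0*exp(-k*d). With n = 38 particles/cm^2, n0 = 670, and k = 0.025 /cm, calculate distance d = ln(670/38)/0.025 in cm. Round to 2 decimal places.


GSR distance calculation:
n0/n = 670 / 38 = 17.631579
ln(n0/n) = 2.869692
d = 2.869692 / 0.025 = 114.79 cm

114.79


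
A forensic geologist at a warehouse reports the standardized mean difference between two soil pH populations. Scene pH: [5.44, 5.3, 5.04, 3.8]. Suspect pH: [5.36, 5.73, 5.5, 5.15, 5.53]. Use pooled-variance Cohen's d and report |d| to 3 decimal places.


Pooled-variance Cohen's d for soil pH comparison:
Scene mean = 19.58 / 4 = 4.895
Suspect mean = 27.27 / 5 = 5.454
Scene sample variance s_s^2 = 0.560367
Suspect sample variance s_c^2 = 0.04633
Pooled variance = ((n_s-1)*s_s^2 + (n_c-1)*s_c^2) / (n_s + n_c - 2) = 0.266631
Pooled SD = sqrt(0.266631) = 0.516363
Mean difference = -0.559
|d| = |-0.559| / 0.516363 = 1.083

1.083


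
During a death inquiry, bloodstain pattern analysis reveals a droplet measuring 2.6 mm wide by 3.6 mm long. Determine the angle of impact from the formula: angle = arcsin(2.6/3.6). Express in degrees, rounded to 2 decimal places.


Blood spatter impact angle calculation:
width / length = 2.6 / 3.6 = 0.722222
angle = arcsin(0.722222)
angle = 46.24 degrees

46.24


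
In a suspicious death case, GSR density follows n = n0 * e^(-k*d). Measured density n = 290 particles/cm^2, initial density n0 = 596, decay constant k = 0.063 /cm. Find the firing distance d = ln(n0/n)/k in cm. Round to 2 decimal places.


GSR distance calculation:
n0/n = 596 / 290 = 2.055172
ln(n0/n) = 0.72036
d = 0.72036 / 0.063 = 11.43 cm

11.43


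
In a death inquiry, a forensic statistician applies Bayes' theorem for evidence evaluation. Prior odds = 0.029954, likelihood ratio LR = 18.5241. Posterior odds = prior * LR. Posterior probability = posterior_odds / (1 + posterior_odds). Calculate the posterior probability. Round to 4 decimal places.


Bayesian evidence evaluation:
Posterior odds = prior_odds * LR = 0.029954 * 18.5241 = 0.5548709
Posterior probability = posterior_odds / (1 + posterior_odds)
= 0.5548709 / (1 + 0.5548709)
= 0.5548709 / 1.5548709
= 0.3569

0.3569


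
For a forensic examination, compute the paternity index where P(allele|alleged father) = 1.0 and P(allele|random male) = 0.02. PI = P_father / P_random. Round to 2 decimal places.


Paternity Index calculation:
PI = P(allele|father) / P(allele|random)
PI = 1.0 / 0.02
PI = 50.00

50.00


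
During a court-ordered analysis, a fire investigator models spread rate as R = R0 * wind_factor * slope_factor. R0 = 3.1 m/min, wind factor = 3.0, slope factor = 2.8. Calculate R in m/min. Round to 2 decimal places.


Fire spread rate calculation:
R = R0 * wind_factor * slope_factor
= 3.1 * 3.0 * 2.8
= 9.3 * 2.8
= 26.04 m/min

26.04


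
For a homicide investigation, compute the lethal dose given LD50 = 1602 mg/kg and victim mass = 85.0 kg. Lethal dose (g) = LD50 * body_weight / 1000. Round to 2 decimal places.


Lethal dose calculation:
Lethal dose = LD50 * body_weight / 1000
= 1602 * 85.0 / 1000
= 136170 / 1000
= 136.17 g

136.17


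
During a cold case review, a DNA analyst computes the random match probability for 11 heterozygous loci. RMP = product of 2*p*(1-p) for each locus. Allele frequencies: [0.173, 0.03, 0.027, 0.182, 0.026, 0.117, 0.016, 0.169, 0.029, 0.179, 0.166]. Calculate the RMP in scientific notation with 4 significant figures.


Computing RMP for 11 loci:
Locus 1: 2 * 0.173 * 0.827 = 0.286142
Locus 2: 2 * 0.03 * 0.97 = 0.0582
Locus 3: 2 * 0.027 * 0.973 = 0.052542
Locus 4: 2 * 0.182 * 0.818 = 0.297752
Locus 5: 2 * 0.026 * 0.974 = 0.050648
Locus 6: 2 * 0.117 * 0.883 = 0.206622
Locus 7: 2 * 0.016 * 0.984 = 0.031488
Locus 8: 2 * 0.169 * 0.831 = 0.280878
Locus 9: 2 * 0.029 * 0.971 = 0.056318
Locus 10: 2 * 0.179 * 0.821 = 0.293918
Locus 11: 2 * 0.166 * 0.834 = 0.276888
RMP = 1.105e-10

1.105e-10


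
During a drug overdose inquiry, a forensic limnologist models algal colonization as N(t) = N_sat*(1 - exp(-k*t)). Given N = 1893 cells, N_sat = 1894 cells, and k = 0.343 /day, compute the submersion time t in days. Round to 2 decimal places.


PMSI from diatom colonization curve:
N / N_sat = 1893 / 1894 = 0.999472
1 - N/N_sat = 0.000528
ln(1 - N/N_sat) = -7.546414
t = -ln(1 - N/N_sat) / k = -(-7.546414) / 0.343 = 22.00 days

22.00
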